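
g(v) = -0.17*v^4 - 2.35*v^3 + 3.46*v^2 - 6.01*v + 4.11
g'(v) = -0.68*v^3 - 7.05*v^2 + 6.92*v - 6.01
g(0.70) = 0.75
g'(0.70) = -4.85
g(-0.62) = 9.70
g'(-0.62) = -12.85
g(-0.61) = 9.57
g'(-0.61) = -12.70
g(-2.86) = 93.20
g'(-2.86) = -67.56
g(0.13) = 3.38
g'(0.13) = -5.23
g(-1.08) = 17.37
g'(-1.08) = -20.85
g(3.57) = -107.79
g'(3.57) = -102.10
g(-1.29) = 22.19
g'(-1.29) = -25.21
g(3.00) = -60.00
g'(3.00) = -67.06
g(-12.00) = 1110.15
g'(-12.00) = 70.79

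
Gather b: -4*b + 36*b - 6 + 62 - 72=32*b - 16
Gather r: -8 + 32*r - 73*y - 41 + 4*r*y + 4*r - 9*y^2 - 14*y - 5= r*(4*y + 36) - 9*y^2 - 87*y - 54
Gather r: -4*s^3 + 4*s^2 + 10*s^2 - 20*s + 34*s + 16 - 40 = -4*s^3 + 14*s^2 + 14*s - 24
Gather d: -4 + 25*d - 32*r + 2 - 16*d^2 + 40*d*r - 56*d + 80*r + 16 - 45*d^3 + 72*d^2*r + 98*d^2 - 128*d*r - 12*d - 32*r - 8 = -45*d^3 + d^2*(72*r + 82) + d*(-88*r - 43) + 16*r + 6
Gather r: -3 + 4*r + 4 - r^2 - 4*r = 1 - r^2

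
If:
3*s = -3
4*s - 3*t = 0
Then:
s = -1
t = -4/3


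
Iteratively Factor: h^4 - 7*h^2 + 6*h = (h)*(h^3 - 7*h + 6) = h*(h - 2)*(h^2 + 2*h - 3) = h*(h - 2)*(h + 3)*(h - 1)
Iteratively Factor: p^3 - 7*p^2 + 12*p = (p - 3)*(p^2 - 4*p) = p*(p - 3)*(p - 4)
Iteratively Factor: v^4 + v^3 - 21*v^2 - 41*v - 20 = (v + 1)*(v^3 - 21*v - 20) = (v + 1)*(v + 4)*(v^2 - 4*v - 5) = (v - 5)*(v + 1)*(v + 4)*(v + 1)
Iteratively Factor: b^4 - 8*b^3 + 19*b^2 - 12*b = (b - 3)*(b^3 - 5*b^2 + 4*b) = b*(b - 3)*(b^2 - 5*b + 4) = b*(b - 4)*(b - 3)*(b - 1)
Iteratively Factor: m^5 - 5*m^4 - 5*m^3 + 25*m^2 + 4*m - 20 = (m - 1)*(m^4 - 4*m^3 - 9*m^2 + 16*m + 20) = (m - 5)*(m - 1)*(m^3 + m^2 - 4*m - 4) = (m - 5)*(m - 2)*(m - 1)*(m^2 + 3*m + 2) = (m - 5)*(m - 2)*(m - 1)*(m + 2)*(m + 1)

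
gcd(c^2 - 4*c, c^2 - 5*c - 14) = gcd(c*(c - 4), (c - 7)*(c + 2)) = 1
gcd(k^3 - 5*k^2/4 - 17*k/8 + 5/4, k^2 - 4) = k - 2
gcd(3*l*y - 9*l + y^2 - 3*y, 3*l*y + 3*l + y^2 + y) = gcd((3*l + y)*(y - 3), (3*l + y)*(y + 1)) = 3*l + y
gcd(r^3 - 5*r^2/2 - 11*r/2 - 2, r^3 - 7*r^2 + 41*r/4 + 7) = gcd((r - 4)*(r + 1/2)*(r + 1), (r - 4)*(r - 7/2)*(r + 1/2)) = r^2 - 7*r/2 - 2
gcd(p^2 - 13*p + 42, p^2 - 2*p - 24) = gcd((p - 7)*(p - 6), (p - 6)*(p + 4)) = p - 6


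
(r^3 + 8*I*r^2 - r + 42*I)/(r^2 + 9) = (r^2 + 5*I*r + 14)/(r - 3*I)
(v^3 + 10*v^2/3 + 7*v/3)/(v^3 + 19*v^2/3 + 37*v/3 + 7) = v/(v + 3)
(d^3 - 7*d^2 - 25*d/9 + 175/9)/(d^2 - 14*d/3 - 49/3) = (9*d^2 - 25)/(3*(3*d + 7))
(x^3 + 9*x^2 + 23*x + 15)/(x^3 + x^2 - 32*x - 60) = (x^2 + 4*x + 3)/(x^2 - 4*x - 12)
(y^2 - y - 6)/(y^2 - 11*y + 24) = (y + 2)/(y - 8)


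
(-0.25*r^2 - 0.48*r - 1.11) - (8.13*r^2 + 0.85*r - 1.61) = -8.38*r^2 - 1.33*r + 0.5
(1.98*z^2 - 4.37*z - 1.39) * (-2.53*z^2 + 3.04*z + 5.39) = -5.0094*z^4 + 17.0753*z^3 + 0.904099999999999*z^2 - 27.7799*z - 7.4921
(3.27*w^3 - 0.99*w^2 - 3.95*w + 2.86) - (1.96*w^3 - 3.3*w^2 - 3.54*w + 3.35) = 1.31*w^3 + 2.31*w^2 - 0.41*w - 0.49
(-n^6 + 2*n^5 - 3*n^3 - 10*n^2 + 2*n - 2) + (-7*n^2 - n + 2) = -n^6 + 2*n^5 - 3*n^3 - 17*n^2 + n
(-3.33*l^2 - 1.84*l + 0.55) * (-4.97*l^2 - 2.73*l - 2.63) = 16.5501*l^4 + 18.2357*l^3 + 11.0476*l^2 + 3.3377*l - 1.4465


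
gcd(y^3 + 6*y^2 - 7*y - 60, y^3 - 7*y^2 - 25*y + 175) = y + 5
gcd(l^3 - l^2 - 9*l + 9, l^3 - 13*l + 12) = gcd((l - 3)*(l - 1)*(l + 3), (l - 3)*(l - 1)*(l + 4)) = l^2 - 4*l + 3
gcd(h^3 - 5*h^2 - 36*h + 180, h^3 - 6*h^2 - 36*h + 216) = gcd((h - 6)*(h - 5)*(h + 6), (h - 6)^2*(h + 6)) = h^2 - 36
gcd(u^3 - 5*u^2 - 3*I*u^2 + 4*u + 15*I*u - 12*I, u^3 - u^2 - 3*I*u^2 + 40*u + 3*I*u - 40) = u - 1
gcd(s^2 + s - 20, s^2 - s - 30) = s + 5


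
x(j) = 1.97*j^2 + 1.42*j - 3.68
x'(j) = 3.94*j + 1.42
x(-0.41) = -3.93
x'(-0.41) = -0.20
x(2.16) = 8.58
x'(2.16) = 9.93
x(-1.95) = 1.04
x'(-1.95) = -6.26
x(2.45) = 11.62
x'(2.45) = 11.07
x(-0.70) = -3.71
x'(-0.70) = -1.34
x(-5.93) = 57.17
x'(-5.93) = -21.94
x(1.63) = 3.87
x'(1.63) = 7.84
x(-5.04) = 39.20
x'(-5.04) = -18.44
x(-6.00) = 58.72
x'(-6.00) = -22.22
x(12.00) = 297.04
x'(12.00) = 48.70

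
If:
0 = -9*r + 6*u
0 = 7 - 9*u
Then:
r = 14/27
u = 7/9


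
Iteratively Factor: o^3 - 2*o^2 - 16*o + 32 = (o - 2)*(o^2 - 16) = (o - 4)*(o - 2)*(o + 4)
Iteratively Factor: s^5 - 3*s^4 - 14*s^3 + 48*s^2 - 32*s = (s - 2)*(s^4 - s^3 - 16*s^2 + 16*s) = (s - 2)*(s + 4)*(s^3 - 5*s^2 + 4*s) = (s - 4)*(s - 2)*(s + 4)*(s^2 - s) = (s - 4)*(s - 2)*(s - 1)*(s + 4)*(s)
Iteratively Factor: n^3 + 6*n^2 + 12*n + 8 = (n + 2)*(n^2 + 4*n + 4) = (n + 2)^2*(n + 2)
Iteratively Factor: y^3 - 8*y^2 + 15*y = (y - 5)*(y^2 - 3*y) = y*(y - 5)*(y - 3)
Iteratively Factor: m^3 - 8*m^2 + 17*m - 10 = (m - 5)*(m^2 - 3*m + 2) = (m - 5)*(m - 2)*(m - 1)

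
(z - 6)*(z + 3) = z^2 - 3*z - 18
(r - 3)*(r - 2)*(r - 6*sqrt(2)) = r^3 - 6*sqrt(2)*r^2 - 5*r^2 + 6*r + 30*sqrt(2)*r - 36*sqrt(2)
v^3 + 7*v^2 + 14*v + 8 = (v + 1)*(v + 2)*(v + 4)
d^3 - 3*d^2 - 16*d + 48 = (d - 4)*(d - 3)*(d + 4)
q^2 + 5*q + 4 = (q + 1)*(q + 4)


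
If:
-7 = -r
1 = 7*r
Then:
No Solution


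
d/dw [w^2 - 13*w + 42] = 2*w - 13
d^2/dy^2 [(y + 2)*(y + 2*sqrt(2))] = 2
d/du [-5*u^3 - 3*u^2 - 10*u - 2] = -15*u^2 - 6*u - 10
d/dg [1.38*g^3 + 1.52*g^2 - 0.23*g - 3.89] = 4.14*g^2 + 3.04*g - 0.23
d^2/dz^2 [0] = 0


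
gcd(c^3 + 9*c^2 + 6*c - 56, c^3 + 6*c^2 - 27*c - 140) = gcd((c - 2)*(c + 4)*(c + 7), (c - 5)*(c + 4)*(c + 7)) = c^2 + 11*c + 28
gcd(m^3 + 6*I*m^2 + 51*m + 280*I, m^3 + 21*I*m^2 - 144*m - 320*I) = m^2 + 13*I*m - 40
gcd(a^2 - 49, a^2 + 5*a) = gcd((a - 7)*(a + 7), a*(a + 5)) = 1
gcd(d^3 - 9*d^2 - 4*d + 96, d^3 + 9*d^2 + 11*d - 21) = d + 3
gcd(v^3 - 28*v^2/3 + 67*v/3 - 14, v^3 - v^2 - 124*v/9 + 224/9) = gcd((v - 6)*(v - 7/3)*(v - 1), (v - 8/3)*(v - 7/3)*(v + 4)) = v - 7/3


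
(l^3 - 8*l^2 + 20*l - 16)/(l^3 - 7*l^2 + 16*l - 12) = (l - 4)/(l - 3)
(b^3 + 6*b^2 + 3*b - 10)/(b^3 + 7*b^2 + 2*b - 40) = (b^2 + b - 2)/(b^2 + 2*b - 8)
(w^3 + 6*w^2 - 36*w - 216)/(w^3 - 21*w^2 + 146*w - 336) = (w^2 + 12*w + 36)/(w^2 - 15*w + 56)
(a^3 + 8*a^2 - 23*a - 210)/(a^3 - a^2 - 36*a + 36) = (a^2 + 2*a - 35)/(a^2 - 7*a + 6)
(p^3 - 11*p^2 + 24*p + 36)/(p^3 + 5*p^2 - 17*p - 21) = (p^2 - 12*p + 36)/(p^2 + 4*p - 21)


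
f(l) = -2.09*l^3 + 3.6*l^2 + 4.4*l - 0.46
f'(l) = -6.27*l^2 + 7.2*l + 4.4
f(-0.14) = -1.00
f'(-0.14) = 3.27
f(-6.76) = 779.94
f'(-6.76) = -330.80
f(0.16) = 0.33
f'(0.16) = 5.39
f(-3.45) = 113.03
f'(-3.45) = -95.07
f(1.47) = 7.15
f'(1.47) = 1.44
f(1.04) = 5.66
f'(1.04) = 5.11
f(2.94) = -9.52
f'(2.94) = -28.63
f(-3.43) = 111.14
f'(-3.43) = -94.06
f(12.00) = -3040.78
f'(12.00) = -812.08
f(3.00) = -11.29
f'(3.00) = -30.43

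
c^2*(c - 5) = c^3 - 5*c^2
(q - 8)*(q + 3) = q^2 - 5*q - 24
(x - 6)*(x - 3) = x^2 - 9*x + 18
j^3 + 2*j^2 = j^2*(j + 2)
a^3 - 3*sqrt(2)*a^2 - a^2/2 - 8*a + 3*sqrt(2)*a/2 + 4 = (a - 1/2)*(a - 4*sqrt(2))*(a + sqrt(2))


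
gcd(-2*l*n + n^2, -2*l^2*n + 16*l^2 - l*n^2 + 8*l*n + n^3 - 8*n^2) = 2*l - n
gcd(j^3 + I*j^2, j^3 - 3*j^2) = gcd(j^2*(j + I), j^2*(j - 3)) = j^2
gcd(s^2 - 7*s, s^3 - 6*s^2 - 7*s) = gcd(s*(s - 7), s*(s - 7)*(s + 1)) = s^2 - 7*s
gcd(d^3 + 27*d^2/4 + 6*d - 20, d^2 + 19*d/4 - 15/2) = d - 5/4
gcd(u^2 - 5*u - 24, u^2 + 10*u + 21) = u + 3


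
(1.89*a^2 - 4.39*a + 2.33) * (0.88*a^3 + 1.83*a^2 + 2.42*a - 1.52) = 1.6632*a^5 - 0.4045*a^4 - 1.4095*a^3 - 9.2327*a^2 + 12.3114*a - 3.5416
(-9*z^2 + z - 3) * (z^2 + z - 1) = -9*z^4 - 8*z^3 + 7*z^2 - 4*z + 3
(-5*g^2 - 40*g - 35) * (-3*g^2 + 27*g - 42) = 15*g^4 - 15*g^3 - 765*g^2 + 735*g + 1470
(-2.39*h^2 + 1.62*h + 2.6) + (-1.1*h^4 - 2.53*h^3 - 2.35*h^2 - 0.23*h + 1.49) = -1.1*h^4 - 2.53*h^3 - 4.74*h^2 + 1.39*h + 4.09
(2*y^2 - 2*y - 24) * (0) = 0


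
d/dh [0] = 0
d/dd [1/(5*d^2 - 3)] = -10*d/(5*d^2 - 3)^2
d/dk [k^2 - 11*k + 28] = 2*k - 11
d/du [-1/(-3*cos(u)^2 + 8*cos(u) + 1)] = 2*(3*cos(u) - 4)*sin(u)/(-3*cos(u)^2 + 8*cos(u) + 1)^2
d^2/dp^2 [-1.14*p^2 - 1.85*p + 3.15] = -2.28000000000000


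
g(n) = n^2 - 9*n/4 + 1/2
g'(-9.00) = -20.25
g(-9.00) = 101.75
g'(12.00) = 21.75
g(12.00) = 117.50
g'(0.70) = -0.85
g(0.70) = -0.58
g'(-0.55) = -3.35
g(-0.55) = 2.04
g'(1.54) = 0.83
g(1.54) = -0.59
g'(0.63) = -0.99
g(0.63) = -0.52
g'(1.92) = 1.59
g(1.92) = -0.13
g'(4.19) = 6.13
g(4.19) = 8.63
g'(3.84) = 5.43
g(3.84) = 6.61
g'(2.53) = 2.81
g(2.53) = 1.21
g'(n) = 2*n - 9/4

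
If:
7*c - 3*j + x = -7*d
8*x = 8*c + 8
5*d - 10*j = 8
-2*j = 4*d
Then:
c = -129/200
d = 8/25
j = -16/25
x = 71/200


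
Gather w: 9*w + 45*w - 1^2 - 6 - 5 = 54*w - 12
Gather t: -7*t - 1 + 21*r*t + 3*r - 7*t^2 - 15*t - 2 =3*r - 7*t^2 + t*(21*r - 22) - 3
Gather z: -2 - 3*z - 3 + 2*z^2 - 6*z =2*z^2 - 9*z - 5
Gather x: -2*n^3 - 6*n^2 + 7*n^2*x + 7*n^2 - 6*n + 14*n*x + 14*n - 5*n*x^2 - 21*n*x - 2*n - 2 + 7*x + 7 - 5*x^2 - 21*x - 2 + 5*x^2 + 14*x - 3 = -2*n^3 + n^2 - 5*n*x^2 + 6*n + x*(7*n^2 - 7*n)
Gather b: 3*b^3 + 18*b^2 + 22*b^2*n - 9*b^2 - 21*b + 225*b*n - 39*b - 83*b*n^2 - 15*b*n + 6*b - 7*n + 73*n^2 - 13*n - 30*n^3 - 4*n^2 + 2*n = 3*b^3 + b^2*(22*n + 9) + b*(-83*n^2 + 210*n - 54) - 30*n^3 + 69*n^2 - 18*n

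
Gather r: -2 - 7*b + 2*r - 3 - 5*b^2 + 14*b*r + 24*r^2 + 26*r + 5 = -5*b^2 - 7*b + 24*r^2 + r*(14*b + 28)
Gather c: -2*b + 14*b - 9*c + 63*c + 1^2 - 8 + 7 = 12*b + 54*c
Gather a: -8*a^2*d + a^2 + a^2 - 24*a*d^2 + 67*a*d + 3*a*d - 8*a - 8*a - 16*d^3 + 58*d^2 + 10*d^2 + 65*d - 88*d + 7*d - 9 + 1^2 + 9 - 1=a^2*(2 - 8*d) + a*(-24*d^2 + 70*d - 16) - 16*d^3 + 68*d^2 - 16*d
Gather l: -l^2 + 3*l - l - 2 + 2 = -l^2 + 2*l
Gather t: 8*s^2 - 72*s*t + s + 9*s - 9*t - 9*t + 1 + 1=8*s^2 + 10*s + t*(-72*s - 18) + 2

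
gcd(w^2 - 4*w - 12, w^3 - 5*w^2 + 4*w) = 1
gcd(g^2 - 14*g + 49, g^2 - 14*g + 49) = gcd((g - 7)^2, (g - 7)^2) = g^2 - 14*g + 49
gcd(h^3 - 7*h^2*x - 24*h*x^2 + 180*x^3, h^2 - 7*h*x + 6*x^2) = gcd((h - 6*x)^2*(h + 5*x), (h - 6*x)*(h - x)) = -h + 6*x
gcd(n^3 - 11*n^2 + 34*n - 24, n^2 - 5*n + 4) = n^2 - 5*n + 4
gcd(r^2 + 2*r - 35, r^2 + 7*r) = r + 7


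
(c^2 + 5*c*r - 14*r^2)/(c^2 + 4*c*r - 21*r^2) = (-c + 2*r)/(-c + 3*r)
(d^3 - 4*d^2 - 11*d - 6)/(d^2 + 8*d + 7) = (d^2 - 5*d - 6)/(d + 7)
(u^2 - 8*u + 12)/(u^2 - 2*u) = (u - 6)/u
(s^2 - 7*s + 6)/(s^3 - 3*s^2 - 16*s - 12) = (s - 1)/(s^2 + 3*s + 2)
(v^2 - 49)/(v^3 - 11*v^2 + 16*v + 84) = (v + 7)/(v^2 - 4*v - 12)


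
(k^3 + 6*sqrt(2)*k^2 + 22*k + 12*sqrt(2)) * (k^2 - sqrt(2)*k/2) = k^5 + 11*sqrt(2)*k^4/2 + 16*k^3 + sqrt(2)*k^2 - 12*k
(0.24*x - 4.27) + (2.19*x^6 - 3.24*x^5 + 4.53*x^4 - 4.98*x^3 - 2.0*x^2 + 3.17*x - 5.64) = 2.19*x^6 - 3.24*x^5 + 4.53*x^4 - 4.98*x^3 - 2.0*x^2 + 3.41*x - 9.91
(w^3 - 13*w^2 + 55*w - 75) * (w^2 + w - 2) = w^5 - 12*w^4 + 40*w^3 + 6*w^2 - 185*w + 150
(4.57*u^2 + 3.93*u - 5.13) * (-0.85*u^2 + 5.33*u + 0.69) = -3.8845*u^4 + 21.0176*u^3 + 28.4607*u^2 - 24.6312*u - 3.5397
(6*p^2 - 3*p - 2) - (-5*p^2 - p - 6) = 11*p^2 - 2*p + 4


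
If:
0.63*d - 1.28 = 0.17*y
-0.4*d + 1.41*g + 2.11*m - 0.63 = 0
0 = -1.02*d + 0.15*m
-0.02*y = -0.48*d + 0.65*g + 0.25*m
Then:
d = 0.03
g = 0.18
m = 0.19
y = -7.43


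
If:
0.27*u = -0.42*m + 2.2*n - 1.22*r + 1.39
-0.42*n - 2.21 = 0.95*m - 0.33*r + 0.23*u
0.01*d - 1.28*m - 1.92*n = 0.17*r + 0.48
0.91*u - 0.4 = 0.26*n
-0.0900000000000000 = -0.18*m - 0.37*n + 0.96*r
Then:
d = -535.02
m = -1.98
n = -1.62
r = -1.09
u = -0.02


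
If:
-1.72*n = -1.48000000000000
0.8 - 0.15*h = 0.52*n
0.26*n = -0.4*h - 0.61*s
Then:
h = 2.35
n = 0.86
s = -1.91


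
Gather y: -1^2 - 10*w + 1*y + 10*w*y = -10*w + y*(10*w + 1) - 1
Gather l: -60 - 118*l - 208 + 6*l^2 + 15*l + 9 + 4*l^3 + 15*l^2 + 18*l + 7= 4*l^3 + 21*l^2 - 85*l - 252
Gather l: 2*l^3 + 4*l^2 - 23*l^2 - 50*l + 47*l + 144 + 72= 2*l^3 - 19*l^2 - 3*l + 216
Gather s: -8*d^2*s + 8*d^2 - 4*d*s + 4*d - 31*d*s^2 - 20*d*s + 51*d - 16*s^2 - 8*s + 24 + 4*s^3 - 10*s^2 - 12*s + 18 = 8*d^2 + 55*d + 4*s^3 + s^2*(-31*d - 26) + s*(-8*d^2 - 24*d - 20) + 42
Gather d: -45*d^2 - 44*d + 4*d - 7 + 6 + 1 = -45*d^2 - 40*d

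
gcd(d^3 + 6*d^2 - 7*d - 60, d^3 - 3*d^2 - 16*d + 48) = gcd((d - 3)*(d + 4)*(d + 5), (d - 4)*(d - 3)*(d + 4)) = d^2 + d - 12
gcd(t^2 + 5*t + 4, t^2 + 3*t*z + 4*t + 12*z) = t + 4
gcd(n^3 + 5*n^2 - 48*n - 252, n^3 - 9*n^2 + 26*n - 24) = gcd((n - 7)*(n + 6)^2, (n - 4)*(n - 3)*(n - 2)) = 1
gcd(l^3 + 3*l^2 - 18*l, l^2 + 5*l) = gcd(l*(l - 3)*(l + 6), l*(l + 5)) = l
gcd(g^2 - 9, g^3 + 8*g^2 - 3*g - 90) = g - 3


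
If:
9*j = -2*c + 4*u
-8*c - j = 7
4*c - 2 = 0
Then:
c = 1/2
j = -11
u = -49/2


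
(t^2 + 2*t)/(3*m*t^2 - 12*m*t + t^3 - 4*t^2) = (t + 2)/(3*m*t - 12*m + t^2 - 4*t)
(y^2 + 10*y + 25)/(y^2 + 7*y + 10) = (y + 5)/(y + 2)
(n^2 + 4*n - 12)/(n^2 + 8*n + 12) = (n - 2)/(n + 2)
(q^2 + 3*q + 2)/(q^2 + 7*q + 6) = (q + 2)/(q + 6)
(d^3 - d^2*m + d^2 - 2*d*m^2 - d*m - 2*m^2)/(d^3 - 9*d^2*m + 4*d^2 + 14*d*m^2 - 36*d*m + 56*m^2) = (d^2 + d*m + d + m)/(d^2 - 7*d*m + 4*d - 28*m)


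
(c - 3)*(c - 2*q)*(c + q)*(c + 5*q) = c^4 + 4*c^3*q - 3*c^3 - 7*c^2*q^2 - 12*c^2*q - 10*c*q^3 + 21*c*q^2 + 30*q^3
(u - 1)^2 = u^2 - 2*u + 1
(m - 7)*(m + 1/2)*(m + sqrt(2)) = m^3 - 13*m^2/2 + sqrt(2)*m^2 - 13*sqrt(2)*m/2 - 7*m/2 - 7*sqrt(2)/2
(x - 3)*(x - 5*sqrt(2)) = x^2 - 5*sqrt(2)*x - 3*x + 15*sqrt(2)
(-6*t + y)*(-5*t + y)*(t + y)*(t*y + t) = 30*t^4*y + 30*t^4 + 19*t^3*y^2 + 19*t^3*y - 10*t^2*y^3 - 10*t^2*y^2 + t*y^4 + t*y^3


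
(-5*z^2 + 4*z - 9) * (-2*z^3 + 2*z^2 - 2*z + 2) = 10*z^5 - 18*z^4 + 36*z^3 - 36*z^2 + 26*z - 18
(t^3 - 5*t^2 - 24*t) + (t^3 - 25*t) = 2*t^3 - 5*t^2 - 49*t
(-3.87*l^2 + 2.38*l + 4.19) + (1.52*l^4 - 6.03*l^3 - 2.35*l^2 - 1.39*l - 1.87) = 1.52*l^4 - 6.03*l^3 - 6.22*l^2 + 0.99*l + 2.32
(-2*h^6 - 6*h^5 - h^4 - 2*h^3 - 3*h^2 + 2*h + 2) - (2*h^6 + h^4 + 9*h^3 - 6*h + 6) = -4*h^6 - 6*h^5 - 2*h^4 - 11*h^3 - 3*h^2 + 8*h - 4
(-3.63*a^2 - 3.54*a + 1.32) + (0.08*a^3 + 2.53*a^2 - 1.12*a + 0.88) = 0.08*a^3 - 1.1*a^2 - 4.66*a + 2.2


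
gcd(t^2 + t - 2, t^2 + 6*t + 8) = t + 2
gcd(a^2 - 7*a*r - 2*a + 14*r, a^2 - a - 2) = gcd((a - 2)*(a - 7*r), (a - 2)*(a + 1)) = a - 2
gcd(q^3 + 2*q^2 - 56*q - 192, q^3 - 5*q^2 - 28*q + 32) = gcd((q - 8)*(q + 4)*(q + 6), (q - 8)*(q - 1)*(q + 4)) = q^2 - 4*q - 32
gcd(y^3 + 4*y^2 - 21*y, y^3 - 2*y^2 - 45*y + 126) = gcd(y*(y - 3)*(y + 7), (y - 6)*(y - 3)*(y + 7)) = y^2 + 4*y - 21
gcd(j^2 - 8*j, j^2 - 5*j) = j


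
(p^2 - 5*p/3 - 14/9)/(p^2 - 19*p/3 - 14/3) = (p - 7/3)/(p - 7)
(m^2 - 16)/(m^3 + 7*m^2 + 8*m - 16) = (m - 4)/(m^2 + 3*m - 4)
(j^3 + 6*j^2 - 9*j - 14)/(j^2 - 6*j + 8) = (j^2 + 8*j + 7)/(j - 4)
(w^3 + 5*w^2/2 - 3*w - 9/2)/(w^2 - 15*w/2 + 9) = (w^2 + 4*w + 3)/(w - 6)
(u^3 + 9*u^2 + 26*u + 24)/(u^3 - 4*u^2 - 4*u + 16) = (u^2 + 7*u + 12)/(u^2 - 6*u + 8)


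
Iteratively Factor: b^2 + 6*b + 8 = (b + 2)*(b + 4)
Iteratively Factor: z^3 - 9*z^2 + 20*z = (z - 5)*(z^2 - 4*z) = z*(z - 5)*(z - 4)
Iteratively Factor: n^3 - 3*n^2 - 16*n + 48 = (n + 4)*(n^2 - 7*n + 12) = (n - 3)*(n + 4)*(n - 4)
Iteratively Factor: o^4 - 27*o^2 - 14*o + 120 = (o - 2)*(o^3 + 2*o^2 - 23*o - 60) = (o - 2)*(o + 3)*(o^2 - o - 20) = (o - 5)*(o - 2)*(o + 3)*(o + 4)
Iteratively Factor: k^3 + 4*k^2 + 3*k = (k + 3)*(k^2 + k) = k*(k + 3)*(k + 1)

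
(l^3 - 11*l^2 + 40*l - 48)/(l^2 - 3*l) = l - 8 + 16/l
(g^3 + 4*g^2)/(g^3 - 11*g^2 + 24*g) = g*(g + 4)/(g^2 - 11*g + 24)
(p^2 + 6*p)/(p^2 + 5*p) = (p + 6)/(p + 5)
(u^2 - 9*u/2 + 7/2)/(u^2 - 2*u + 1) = (u - 7/2)/(u - 1)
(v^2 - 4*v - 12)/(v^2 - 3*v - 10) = (v - 6)/(v - 5)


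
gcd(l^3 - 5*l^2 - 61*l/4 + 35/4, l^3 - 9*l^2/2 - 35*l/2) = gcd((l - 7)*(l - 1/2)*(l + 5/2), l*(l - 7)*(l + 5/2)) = l^2 - 9*l/2 - 35/2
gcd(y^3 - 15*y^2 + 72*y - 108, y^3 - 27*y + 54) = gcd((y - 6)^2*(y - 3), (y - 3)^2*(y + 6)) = y - 3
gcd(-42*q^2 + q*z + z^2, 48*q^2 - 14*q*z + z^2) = -6*q + z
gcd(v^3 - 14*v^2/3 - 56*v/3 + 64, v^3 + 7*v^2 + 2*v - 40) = v + 4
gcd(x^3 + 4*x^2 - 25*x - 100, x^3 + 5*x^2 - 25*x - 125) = x^2 - 25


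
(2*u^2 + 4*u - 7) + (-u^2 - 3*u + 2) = u^2 + u - 5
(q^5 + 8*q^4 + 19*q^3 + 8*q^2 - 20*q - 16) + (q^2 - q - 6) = q^5 + 8*q^4 + 19*q^3 + 9*q^2 - 21*q - 22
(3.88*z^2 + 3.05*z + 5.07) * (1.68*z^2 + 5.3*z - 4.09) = 6.5184*z^4 + 25.688*z^3 + 8.8134*z^2 + 14.3965*z - 20.7363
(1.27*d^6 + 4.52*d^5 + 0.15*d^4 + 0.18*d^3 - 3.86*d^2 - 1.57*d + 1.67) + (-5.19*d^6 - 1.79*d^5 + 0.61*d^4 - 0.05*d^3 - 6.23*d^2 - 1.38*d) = -3.92*d^6 + 2.73*d^5 + 0.76*d^4 + 0.13*d^3 - 10.09*d^2 - 2.95*d + 1.67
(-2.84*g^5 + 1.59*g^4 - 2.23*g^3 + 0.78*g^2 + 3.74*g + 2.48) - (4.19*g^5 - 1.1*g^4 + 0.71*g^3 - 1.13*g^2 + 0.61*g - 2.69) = -7.03*g^5 + 2.69*g^4 - 2.94*g^3 + 1.91*g^2 + 3.13*g + 5.17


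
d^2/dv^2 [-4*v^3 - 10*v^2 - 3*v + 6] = -24*v - 20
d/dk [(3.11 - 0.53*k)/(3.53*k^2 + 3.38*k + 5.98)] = (1.8709*k^2 - 21.9566*k - 13.6812)/(12.4609*k^4 + 23.8628*k^3 + 53.6432*k^2 + 40.4248*k + 35.7604)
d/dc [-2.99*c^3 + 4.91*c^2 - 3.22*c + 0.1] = -8.97*c^2 + 9.82*c - 3.22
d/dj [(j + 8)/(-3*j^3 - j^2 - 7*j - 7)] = (-3*j^3 - j^2 - 7*j + (j + 8)*(9*j^2 + 2*j + 7) - 7)/(3*j^3 + j^2 + 7*j + 7)^2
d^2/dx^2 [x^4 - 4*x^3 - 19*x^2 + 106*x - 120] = 12*x^2 - 24*x - 38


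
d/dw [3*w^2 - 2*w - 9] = 6*w - 2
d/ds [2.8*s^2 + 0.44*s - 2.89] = 5.6*s + 0.44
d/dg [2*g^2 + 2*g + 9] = 4*g + 2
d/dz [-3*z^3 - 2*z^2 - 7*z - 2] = -9*z^2 - 4*z - 7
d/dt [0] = 0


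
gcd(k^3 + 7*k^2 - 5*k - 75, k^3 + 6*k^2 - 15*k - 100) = k^2 + 10*k + 25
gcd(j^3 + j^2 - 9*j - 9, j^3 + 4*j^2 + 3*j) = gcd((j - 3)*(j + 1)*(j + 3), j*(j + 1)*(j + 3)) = j^2 + 4*j + 3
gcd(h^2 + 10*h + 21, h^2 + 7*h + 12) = h + 3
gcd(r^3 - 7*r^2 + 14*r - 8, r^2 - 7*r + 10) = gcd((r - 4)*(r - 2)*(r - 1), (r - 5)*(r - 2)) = r - 2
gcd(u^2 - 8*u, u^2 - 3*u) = u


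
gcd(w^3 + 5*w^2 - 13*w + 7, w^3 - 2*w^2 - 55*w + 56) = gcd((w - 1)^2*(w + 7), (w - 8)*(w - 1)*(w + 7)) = w^2 + 6*w - 7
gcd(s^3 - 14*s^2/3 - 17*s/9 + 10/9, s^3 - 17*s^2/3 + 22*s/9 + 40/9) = s^2 - 13*s/3 - 10/3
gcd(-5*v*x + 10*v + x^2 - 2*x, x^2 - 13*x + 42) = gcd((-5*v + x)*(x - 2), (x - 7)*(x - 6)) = 1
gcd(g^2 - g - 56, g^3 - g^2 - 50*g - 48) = g - 8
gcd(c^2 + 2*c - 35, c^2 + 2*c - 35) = c^2 + 2*c - 35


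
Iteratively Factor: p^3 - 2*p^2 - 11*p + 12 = (p - 1)*(p^2 - p - 12) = (p - 4)*(p - 1)*(p + 3)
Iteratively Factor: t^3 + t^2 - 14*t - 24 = (t + 2)*(t^2 - t - 12) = (t - 4)*(t + 2)*(t + 3)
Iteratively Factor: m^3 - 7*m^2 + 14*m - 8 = (m - 4)*(m^2 - 3*m + 2) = (m - 4)*(m - 2)*(m - 1)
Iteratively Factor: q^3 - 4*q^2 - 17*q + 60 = (q - 5)*(q^2 + q - 12) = (q - 5)*(q - 3)*(q + 4)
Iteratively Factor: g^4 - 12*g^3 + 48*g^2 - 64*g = (g - 4)*(g^3 - 8*g^2 + 16*g) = (g - 4)^2*(g^2 - 4*g) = (g - 4)^3*(g)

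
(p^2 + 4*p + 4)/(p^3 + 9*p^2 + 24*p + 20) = 1/(p + 5)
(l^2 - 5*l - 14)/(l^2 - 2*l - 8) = (l - 7)/(l - 4)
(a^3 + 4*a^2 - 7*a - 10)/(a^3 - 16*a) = (a^3 + 4*a^2 - 7*a - 10)/(a*(a^2 - 16))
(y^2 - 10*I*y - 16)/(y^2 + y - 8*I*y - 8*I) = (y - 2*I)/(y + 1)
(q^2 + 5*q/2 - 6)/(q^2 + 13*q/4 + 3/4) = 2*(2*q^2 + 5*q - 12)/(4*q^2 + 13*q + 3)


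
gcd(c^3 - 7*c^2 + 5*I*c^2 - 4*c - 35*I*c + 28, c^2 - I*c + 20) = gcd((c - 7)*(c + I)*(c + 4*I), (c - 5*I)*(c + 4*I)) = c + 4*I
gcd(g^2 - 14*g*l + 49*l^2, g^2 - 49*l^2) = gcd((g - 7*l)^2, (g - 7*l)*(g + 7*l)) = g - 7*l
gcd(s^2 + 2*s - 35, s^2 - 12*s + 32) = 1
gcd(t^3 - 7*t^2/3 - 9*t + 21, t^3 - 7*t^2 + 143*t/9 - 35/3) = t^2 - 16*t/3 + 7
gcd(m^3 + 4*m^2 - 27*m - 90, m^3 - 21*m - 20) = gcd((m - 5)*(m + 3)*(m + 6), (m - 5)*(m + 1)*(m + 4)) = m - 5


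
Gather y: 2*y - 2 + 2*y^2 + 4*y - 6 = 2*y^2 + 6*y - 8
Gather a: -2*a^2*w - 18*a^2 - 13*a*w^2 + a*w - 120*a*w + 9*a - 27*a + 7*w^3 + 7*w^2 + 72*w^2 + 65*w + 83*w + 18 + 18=a^2*(-2*w - 18) + a*(-13*w^2 - 119*w - 18) + 7*w^3 + 79*w^2 + 148*w + 36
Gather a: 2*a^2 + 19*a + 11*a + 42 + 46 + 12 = 2*a^2 + 30*a + 100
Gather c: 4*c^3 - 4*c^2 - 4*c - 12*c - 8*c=4*c^3 - 4*c^2 - 24*c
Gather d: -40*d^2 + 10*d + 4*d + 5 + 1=-40*d^2 + 14*d + 6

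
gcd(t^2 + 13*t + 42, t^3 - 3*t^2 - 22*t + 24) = 1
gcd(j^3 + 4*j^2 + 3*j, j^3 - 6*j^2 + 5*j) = j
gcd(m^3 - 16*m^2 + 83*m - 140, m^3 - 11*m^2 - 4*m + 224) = m - 7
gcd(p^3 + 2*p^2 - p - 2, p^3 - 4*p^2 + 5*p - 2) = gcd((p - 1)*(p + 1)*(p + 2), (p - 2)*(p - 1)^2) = p - 1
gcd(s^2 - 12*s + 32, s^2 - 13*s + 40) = s - 8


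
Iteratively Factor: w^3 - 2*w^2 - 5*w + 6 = (w - 1)*(w^2 - w - 6) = (w - 3)*(w - 1)*(w + 2)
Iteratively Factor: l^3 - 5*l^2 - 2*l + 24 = (l + 2)*(l^2 - 7*l + 12) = (l - 3)*(l + 2)*(l - 4)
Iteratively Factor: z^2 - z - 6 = (z - 3)*(z + 2)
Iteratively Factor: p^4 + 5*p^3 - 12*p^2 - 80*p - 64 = (p + 1)*(p^3 + 4*p^2 - 16*p - 64) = (p - 4)*(p + 1)*(p^2 + 8*p + 16) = (p - 4)*(p + 1)*(p + 4)*(p + 4)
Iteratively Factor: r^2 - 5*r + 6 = (r - 3)*(r - 2)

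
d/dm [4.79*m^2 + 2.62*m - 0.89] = 9.58*m + 2.62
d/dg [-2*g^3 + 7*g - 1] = 7 - 6*g^2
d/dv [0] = 0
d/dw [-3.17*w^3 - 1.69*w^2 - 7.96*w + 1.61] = -9.51*w^2 - 3.38*w - 7.96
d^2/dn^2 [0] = 0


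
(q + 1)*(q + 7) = q^2 + 8*q + 7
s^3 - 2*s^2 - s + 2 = (s - 2)*(s - 1)*(s + 1)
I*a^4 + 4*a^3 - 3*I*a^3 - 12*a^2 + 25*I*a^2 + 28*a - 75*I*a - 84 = (a - 3)*(a - 7*I)*(a + 4*I)*(I*a + 1)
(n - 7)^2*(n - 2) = n^3 - 16*n^2 + 77*n - 98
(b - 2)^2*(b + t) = b^3 + b^2*t - 4*b^2 - 4*b*t + 4*b + 4*t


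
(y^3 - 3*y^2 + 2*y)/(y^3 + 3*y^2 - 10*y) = (y - 1)/(y + 5)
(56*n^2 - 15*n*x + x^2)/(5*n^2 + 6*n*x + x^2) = (56*n^2 - 15*n*x + x^2)/(5*n^2 + 6*n*x + x^2)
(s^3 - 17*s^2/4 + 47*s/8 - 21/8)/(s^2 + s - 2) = (8*s^2 - 26*s + 21)/(8*(s + 2))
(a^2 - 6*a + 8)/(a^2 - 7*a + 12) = (a - 2)/(a - 3)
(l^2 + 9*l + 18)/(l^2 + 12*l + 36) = (l + 3)/(l + 6)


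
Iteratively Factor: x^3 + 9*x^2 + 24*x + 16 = (x + 4)*(x^2 + 5*x + 4) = (x + 1)*(x + 4)*(x + 4)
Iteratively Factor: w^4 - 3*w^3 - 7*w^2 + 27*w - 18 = (w - 1)*(w^3 - 2*w^2 - 9*w + 18) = (w - 3)*(w - 1)*(w^2 + w - 6) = (w - 3)*(w - 2)*(w - 1)*(w + 3)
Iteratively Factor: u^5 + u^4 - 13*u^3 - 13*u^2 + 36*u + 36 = (u + 1)*(u^4 - 13*u^2 + 36) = (u - 3)*(u + 1)*(u^3 + 3*u^2 - 4*u - 12) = (u - 3)*(u - 2)*(u + 1)*(u^2 + 5*u + 6) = (u - 3)*(u - 2)*(u + 1)*(u + 3)*(u + 2)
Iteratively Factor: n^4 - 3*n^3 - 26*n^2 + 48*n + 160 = (n - 5)*(n^3 + 2*n^2 - 16*n - 32) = (n - 5)*(n + 2)*(n^2 - 16) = (n - 5)*(n + 2)*(n + 4)*(n - 4)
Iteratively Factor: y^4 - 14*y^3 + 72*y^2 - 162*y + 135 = (y - 3)*(y^3 - 11*y^2 + 39*y - 45) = (y - 3)^2*(y^2 - 8*y + 15) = (y - 5)*(y - 3)^2*(y - 3)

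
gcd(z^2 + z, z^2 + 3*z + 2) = z + 1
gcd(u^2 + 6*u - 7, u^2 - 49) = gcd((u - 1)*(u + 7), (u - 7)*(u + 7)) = u + 7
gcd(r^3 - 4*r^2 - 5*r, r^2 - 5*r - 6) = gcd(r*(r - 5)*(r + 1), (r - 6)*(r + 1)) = r + 1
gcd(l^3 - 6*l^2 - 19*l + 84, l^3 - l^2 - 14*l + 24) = l^2 + l - 12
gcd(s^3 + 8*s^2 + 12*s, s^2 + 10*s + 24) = s + 6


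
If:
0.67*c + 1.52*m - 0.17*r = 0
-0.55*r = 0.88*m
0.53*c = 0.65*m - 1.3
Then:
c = -1.68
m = 0.63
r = -1.01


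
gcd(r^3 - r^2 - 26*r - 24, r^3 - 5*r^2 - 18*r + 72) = r^2 - 2*r - 24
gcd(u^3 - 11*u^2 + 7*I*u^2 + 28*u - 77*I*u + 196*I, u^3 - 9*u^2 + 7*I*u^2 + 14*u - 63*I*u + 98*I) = u^2 + u*(-7 + 7*I) - 49*I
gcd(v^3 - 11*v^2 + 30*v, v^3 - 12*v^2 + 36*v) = v^2 - 6*v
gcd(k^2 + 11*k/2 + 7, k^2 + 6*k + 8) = k + 2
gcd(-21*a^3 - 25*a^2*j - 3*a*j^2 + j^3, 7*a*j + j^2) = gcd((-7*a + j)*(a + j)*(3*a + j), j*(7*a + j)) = 1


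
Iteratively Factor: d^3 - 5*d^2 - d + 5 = (d - 1)*(d^2 - 4*d - 5) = (d - 5)*(d - 1)*(d + 1)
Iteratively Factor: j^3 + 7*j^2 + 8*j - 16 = (j + 4)*(j^2 + 3*j - 4) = (j - 1)*(j + 4)*(j + 4)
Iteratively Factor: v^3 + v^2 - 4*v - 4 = (v + 1)*(v^2 - 4) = (v - 2)*(v + 1)*(v + 2)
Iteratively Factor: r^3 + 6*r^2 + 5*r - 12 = (r + 3)*(r^2 + 3*r - 4) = (r - 1)*(r + 3)*(r + 4)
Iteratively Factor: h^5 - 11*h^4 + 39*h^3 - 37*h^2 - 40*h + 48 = (h - 1)*(h^4 - 10*h^3 + 29*h^2 - 8*h - 48) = (h - 1)*(h + 1)*(h^3 - 11*h^2 + 40*h - 48) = (h - 3)*(h - 1)*(h + 1)*(h^2 - 8*h + 16) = (h - 4)*(h - 3)*(h - 1)*(h + 1)*(h - 4)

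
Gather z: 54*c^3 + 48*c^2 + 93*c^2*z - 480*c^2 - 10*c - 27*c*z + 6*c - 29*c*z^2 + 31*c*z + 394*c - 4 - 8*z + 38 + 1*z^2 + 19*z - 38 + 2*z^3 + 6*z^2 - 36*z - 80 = 54*c^3 - 432*c^2 + 390*c + 2*z^3 + z^2*(7 - 29*c) + z*(93*c^2 + 4*c - 25) - 84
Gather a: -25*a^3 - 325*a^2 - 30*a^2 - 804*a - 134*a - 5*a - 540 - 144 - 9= -25*a^3 - 355*a^2 - 943*a - 693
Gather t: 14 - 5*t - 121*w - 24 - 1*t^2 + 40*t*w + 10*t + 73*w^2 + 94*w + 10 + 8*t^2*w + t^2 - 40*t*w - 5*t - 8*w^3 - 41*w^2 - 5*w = 8*t^2*w - 8*w^3 + 32*w^2 - 32*w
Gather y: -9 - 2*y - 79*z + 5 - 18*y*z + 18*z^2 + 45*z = y*(-18*z - 2) + 18*z^2 - 34*z - 4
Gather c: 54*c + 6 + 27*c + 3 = 81*c + 9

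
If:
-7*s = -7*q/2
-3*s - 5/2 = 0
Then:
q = -5/3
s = -5/6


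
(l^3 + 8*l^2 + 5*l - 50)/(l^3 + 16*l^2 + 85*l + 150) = (l - 2)/(l + 6)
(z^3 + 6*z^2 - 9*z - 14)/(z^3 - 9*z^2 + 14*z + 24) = (z^2 + 5*z - 14)/(z^2 - 10*z + 24)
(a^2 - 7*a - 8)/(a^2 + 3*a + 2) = (a - 8)/(a + 2)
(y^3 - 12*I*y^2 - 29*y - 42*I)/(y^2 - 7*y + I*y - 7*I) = (y^2 - 13*I*y - 42)/(y - 7)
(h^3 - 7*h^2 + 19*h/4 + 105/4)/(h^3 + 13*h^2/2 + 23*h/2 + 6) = (2*h^2 - 17*h + 35)/(2*(h^2 + 5*h + 4))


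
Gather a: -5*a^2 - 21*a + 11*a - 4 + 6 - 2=-5*a^2 - 10*a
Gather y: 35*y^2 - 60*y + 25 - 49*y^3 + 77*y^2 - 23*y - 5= -49*y^3 + 112*y^2 - 83*y + 20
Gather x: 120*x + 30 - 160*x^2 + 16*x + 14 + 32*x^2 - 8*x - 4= -128*x^2 + 128*x + 40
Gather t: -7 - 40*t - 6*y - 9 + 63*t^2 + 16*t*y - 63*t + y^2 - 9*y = 63*t^2 + t*(16*y - 103) + y^2 - 15*y - 16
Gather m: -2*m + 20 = 20 - 2*m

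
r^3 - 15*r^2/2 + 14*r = r*(r - 4)*(r - 7/2)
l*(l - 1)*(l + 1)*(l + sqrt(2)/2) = l^4 + sqrt(2)*l^3/2 - l^2 - sqrt(2)*l/2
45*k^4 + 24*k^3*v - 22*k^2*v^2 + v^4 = (-3*k + v)^2*(k + v)*(5*k + v)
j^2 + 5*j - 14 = (j - 2)*(j + 7)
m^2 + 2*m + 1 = (m + 1)^2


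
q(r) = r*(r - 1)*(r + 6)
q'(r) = r*(r - 1) + r*(r + 6) + (r - 1)*(r + 6)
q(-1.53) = 17.30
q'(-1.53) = -14.28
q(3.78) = 102.77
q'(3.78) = 74.67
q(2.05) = 17.33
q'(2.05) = 27.11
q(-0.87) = 8.35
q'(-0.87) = -12.43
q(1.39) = 4.01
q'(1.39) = 13.70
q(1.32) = 3.09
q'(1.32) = 12.43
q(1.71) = 9.36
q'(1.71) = 19.87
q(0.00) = 0.00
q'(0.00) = -6.00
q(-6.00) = 0.00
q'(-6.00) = 42.00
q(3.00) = 54.00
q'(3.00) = 51.00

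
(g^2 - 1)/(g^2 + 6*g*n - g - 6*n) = (g + 1)/(g + 6*n)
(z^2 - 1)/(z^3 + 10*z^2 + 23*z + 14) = (z - 1)/(z^2 + 9*z + 14)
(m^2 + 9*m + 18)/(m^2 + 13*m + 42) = (m + 3)/(m + 7)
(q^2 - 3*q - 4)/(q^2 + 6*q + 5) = (q - 4)/(q + 5)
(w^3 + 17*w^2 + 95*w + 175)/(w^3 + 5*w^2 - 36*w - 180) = (w^2 + 12*w + 35)/(w^2 - 36)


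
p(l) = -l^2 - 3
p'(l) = -2*l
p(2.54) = -9.45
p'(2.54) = -5.08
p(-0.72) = -3.52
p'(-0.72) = 1.44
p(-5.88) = -37.57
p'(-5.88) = 11.76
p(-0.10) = -3.01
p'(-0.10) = 0.20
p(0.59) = -3.35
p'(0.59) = -1.18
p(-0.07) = -3.00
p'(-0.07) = 0.14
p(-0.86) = -3.74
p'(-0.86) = 1.72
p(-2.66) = -10.08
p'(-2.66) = 5.32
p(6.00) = -39.00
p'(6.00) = -12.00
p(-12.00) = -147.00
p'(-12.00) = 24.00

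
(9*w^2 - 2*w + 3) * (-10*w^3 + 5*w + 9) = -90*w^5 + 20*w^4 + 15*w^3 + 71*w^2 - 3*w + 27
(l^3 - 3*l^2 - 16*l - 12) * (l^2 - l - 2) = l^5 - 4*l^4 - 15*l^3 + 10*l^2 + 44*l + 24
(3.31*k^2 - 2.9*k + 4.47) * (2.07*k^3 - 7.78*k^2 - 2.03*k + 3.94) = 6.8517*k^5 - 31.7548*k^4 + 25.0956*k^3 - 15.8482*k^2 - 20.5001*k + 17.6118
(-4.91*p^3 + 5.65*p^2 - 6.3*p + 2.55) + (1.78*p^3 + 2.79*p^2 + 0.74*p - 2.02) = -3.13*p^3 + 8.44*p^2 - 5.56*p + 0.53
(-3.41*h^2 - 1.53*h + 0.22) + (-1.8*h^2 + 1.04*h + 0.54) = -5.21*h^2 - 0.49*h + 0.76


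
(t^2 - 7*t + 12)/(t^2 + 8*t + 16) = (t^2 - 7*t + 12)/(t^2 + 8*t + 16)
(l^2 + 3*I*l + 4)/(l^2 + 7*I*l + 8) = (l + 4*I)/(l + 8*I)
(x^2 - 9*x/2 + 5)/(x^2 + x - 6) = (x - 5/2)/(x + 3)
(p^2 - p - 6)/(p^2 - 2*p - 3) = (p + 2)/(p + 1)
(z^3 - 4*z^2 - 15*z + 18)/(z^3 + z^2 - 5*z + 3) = (z - 6)/(z - 1)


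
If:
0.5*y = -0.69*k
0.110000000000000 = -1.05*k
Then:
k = -0.10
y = 0.14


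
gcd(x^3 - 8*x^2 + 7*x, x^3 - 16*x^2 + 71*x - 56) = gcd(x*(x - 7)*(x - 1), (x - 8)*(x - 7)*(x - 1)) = x^2 - 8*x + 7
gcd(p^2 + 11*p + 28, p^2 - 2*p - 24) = p + 4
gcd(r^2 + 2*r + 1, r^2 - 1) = r + 1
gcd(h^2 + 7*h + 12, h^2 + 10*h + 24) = h + 4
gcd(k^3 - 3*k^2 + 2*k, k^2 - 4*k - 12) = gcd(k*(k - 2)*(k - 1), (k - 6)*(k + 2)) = 1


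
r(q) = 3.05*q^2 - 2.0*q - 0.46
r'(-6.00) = -38.60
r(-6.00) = 121.34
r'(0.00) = -2.00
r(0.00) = -0.46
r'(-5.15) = -33.42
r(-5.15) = 90.73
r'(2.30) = 12.03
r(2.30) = 11.07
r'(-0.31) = -3.89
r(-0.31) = 0.45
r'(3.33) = 18.31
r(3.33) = 26.70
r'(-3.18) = -21.40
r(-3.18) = 36.74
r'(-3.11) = -20.97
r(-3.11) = 35.26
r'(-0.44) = -4.68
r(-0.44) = 1.01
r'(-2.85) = -19.38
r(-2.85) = 30.01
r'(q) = 6.1*q - 2.0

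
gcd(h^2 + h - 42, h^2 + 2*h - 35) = h + 7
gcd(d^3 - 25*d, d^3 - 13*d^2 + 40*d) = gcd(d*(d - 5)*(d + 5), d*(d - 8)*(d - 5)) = d^2 - 5*d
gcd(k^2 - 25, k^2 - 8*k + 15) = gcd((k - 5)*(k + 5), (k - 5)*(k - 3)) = k - 5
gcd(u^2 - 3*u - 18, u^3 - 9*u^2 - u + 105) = u + 3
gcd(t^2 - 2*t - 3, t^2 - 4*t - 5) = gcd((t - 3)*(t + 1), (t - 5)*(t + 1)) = t + 1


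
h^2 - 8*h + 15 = (h - 5)*(h - 3)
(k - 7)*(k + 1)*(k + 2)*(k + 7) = k^4 + 3*k^3 - 47*k^2 - 147*k - 98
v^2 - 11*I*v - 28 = (v - 7*I)*(v - 4*I)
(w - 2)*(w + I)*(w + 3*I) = w^3 - 2*w^2 + 4*I*w^2 - 3*w - 8*I*w + 6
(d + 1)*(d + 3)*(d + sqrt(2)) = d^3 + sqrt(2)*d^2 + 4*d^2 + 3*d + 4*sqrt(2)*d + 3*sqrt(2)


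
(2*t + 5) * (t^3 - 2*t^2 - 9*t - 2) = 2*t^4 + t^3 - 28*t^2 - 49*t - 10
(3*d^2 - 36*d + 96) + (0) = 3*d^2 - 36*d + 96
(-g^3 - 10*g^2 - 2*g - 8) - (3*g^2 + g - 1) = -g^3 - 13*g^2 - 3*g - 7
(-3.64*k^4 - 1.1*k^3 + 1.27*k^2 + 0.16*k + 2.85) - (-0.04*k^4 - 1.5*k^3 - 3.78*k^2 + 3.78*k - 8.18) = -3.6*k^4 + 0.4*k^3 + 5.05*k^2 - 3.62*k + 11.03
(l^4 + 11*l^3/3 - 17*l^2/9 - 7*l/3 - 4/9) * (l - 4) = l^5 - l^4/3 - 149*l^3/9 + 47*l^2/9 + 80*l/9 + 16/9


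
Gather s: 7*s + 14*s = 21*s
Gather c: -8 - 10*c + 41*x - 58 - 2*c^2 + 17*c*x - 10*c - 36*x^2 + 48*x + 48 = -2*c^2 + c*(17*x - 20) - 36*x^2 + 89*x - 18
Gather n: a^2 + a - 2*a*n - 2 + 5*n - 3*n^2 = a^2 + a - 3*n^2 + n*(5 - 2*a) - 2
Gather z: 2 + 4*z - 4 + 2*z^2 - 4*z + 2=2*z^2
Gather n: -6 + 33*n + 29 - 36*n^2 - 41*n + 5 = -36*n^2 - 8*n + 28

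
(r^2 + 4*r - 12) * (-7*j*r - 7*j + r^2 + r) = -7*j*r^3 - 35*j*r^2 + 56*j*r + 84*j + r^4 + 5*r^3 - 8*r^2 - 12*r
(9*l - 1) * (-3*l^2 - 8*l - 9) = -27*l^3 - 69*l^2 - 73*l + 9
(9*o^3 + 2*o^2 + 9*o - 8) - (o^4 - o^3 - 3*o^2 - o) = -o^4 + 10*o^3 + 5*o^2 + 10*o - 8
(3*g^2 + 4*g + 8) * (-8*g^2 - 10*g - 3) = -24*g^4 - 62*g^3 - 113*g^2 - 92*g - 24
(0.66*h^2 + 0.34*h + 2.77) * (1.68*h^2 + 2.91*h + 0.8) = 1.1088*h^4 + 2.4918*h^3 + 6.171*h^2 + 8.3327*h + 2.216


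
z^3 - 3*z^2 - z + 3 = (z - 3)*(z - 1)*(z + 1)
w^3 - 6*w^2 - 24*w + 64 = (w - 8)*(w - 2)*(w + 4)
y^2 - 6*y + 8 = (y - 4)*(y - 2)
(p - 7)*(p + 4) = p^2 - 3*p - 28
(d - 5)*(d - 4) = d^2 - 9*d + 20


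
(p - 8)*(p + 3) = p^2 - 5*p - 24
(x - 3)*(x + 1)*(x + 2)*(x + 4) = x^4 + 4*x^3 - 7*x^2 - 34*x - 24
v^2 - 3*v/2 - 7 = (v - 7/2)*(v + 2)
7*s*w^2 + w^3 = w^2*(7*s + w)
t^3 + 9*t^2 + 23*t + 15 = (t + 1)*(t + 3)*(t + 5)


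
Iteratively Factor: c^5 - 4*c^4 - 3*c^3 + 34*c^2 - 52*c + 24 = (c + 3)*(c^4 - 7*c^3 + 18*c^2 - 20*c + 8) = (c - 1)*(c + 3)*(c^3 - 6*c^2 + 12*c - 8) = (c - 2)*(c - 1)*(c + 3)*(c^2 - 4*c + 4) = (c - 2)^2*(c - 1)*(c + 3)*(c - 2)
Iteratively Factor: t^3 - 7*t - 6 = (t - 3)*(t^2 + 3*t + 2) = (t - 3)*(t + 1)*(t + 2)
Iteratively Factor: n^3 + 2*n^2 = (n + 2)*(n^2) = n*(n + 2)*(n)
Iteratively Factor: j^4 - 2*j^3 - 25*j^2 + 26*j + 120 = (j - 5)*(j^3 + 3*j^2 - 10*j - 24) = (j - 5)*(j - 3)*(j^2 + 6*j + 8) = (j - 5)*(j - 3)*(j + 4)*(j + 2)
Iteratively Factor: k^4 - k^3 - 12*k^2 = (k)*(k^3 - k^2 - 12*k) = k*(k + 3)*(k^2 - 4*k) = k^2*(k + 3)*(k - 4)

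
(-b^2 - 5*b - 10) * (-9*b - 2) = 9*b^3 + 47*b^2 + 100*b + 20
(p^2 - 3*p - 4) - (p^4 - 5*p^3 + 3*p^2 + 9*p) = -p^4 + 5*p^3 - 2*p^2 - 12*p - 4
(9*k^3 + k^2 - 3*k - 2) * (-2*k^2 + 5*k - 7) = -18*k^5 + 43*k^4 - 52*k^3 - 18*k^2 + 11*k + 14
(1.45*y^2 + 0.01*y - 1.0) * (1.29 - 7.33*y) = -10.6285*y^3 + 1.7972*y^2 + 7.3429*y - 1.29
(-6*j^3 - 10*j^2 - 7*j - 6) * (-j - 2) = 6*j^4 + 22*j^3 + 27*j^2 + 20*j + 12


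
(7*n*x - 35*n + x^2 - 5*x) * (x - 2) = 7*n*x^2 - 49*n*x + 70*n + x^3 - 7*x^2 + 10*x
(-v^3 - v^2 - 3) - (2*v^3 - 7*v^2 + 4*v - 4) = -3*v^3 + 6*v^2 - 4*v + 1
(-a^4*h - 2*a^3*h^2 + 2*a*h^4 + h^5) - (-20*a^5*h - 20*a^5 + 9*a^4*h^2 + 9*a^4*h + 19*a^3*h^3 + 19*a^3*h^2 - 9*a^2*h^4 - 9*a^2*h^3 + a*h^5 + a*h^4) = 20*a^5*h + 20*a^5 - 9*a^4*h^2 - 10*a^4*h - 19*a^3*h^3 - 21*a^3*h^2 + 9*a^2*h^4 + 9*a^2*h^3 - a*h^5 + a*h^4 + h^5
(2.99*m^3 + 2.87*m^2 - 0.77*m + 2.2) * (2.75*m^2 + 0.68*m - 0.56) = 8.2225*m^5 + 9.9257*m^4 - 1.8403*m^3 + 3.9192*m^2 + 1.9272*m - 1.232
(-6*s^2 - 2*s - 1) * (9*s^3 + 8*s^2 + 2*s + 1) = -54*s^5 - 66*s^4 - 37*s^3 - 18*s^2 - 4*s - 1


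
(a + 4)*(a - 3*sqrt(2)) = a^2 - 3*sqrt(2)*a + 4*a - 12*sqrt(2)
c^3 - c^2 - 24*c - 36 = (c - 6)*(c + 2)*(c + 3)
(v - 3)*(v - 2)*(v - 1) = v^3 - 6*v^2 + 11*v - 6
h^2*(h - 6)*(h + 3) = h^4 - 3*h^3 - 18*h^2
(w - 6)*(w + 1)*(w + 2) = w^3 - 3*w^2 - 16*w - 12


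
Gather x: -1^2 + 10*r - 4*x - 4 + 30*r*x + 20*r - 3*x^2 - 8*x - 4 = 30*r - 3*x^2 + x*(30*r - 12) - 9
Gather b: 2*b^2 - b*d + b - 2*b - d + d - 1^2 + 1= 2*b^2 + b*(-d - 1)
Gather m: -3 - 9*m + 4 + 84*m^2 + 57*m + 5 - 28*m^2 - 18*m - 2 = 56*m^2 + 30*m + 4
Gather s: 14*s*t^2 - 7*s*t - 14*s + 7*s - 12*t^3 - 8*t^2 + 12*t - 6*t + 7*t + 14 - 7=s*(14*t^2 - 7*t - 7) - 12*t^3 - 8*t^2 + 13*t + 7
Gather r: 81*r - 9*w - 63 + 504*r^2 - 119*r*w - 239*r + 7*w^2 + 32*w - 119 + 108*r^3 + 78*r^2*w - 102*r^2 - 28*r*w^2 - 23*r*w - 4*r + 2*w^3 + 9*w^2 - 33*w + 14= 108*r^3 + r^2*(78*w + 402) + r*(-28*w^2 - 142*w - 162) + 2*w^3 + 16*w^2 - 10*w - 168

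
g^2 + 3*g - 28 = (g - 4)*(g + 7)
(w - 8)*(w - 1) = w^2 - 9*w + 8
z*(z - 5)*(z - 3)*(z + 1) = z^4 - 7*z^3 + 7*z^2 + 15*z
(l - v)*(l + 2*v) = l^2 + l*v - 2*v^2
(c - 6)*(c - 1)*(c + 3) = c^3 - 4*c^2 - 15*c + 18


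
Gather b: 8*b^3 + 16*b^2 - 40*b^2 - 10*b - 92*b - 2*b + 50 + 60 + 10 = 8*b^3 - 24*b^2 - 104*b + 120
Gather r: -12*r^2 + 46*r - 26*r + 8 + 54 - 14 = -12*r^2 + 20*r + 48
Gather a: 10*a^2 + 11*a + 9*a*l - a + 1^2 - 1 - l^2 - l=10*a^2 + a*(9*l + 10) - l^2 - l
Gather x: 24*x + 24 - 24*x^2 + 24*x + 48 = -24*x^2 + 48*x + 72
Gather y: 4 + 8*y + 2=8*y + 6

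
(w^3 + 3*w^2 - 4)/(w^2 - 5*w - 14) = (w^2 + w - 2)/(w - 7)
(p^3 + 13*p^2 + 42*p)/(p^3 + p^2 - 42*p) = (p + 6)/(p - 6)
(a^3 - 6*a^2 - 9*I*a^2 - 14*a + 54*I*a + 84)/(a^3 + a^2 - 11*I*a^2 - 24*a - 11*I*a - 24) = (a^3 + a^2*(-6 - 9*I) + a*(-14 + 54*I) + 84)/(a^3 + a^2*(1 - 11*I) + a*(-24 - 11*I) - 24)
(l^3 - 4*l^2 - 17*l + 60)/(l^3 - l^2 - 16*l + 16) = (l^2 - 8*l + 15)/(l^2 - 5*l + 4)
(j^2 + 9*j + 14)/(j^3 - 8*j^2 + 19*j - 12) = (j^2 + 9*j + 14)/(j^3 - 8*j^2 + 19*j - 12)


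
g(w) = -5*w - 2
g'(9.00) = -5.00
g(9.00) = -47.00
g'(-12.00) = -5.00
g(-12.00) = 58.00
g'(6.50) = -5.00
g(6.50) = -34.50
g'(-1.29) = -5.00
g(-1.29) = 4.45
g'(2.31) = -5.00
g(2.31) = -13.55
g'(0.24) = -5.00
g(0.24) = -3.20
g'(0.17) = -5.00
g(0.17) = -2.85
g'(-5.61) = -5.00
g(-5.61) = 26.05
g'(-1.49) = -5.00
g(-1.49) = 5.45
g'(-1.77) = -5.00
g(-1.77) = 6.85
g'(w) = -5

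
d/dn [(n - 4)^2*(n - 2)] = (n - 4)*(3*n - 8)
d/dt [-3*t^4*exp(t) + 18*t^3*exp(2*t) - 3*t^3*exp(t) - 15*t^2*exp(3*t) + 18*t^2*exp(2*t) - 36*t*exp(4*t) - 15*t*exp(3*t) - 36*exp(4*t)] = 3*(-t^4 + 12*t^3*exp(t) - 5*t^3 - 15*t^2*exp(2*t) + 30*t^2*exp(t) - 3*t^2 - 48*t*exp(3*t) - 25*t*exp(2*t) + 12*t*exp(t) - 60*exp(3*t) - 5*exp(2*t))*exp(t)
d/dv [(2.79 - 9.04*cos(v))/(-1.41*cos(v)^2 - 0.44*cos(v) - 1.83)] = (12.7464*cos(v)^2 - 7.8678*cos(v) - 17.7708)*sin(v)/(1.9881*cos(v)^4 + 1.2408*cos(v)^3 + 5.3542*cos(v)^2 + 1.6104*cos(v) + 3.3489)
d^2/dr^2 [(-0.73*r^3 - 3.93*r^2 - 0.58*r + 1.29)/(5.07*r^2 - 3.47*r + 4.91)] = (-1.13686837721616e-13*r^4 - 149.33279*r^3 + 860.574498*r^2 - 155.132448*r - 242.413622)/(130.323843*r^6 - 267.588009*r^5 + 561.775266*r^4 - 560.068757*r^3 + 544.046658*r^2 - 250.965321*r + 118.370771)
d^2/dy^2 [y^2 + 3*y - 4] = 2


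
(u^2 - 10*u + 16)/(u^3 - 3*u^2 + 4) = (u - 8)/(u^2 - u - 2)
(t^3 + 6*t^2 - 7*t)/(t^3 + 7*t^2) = (t - 1)/t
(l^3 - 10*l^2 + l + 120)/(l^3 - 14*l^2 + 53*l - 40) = (l + 3)/(l - 1)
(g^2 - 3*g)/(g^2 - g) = (g - 3)/(g - 1)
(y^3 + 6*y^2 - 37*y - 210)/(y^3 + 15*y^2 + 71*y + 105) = (y - 6)/(y + 3)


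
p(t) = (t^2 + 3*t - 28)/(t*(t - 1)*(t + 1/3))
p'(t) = (2*t + 3)/(t*(t - 1)*(t + 1/3)) - (t^2 + 3*t - 28)/(t*(t - 1)*(t + 1/3)^2) - (t^2 + 3*t - 28)/(t*(t - 1)^2*(t + 1/3)) - (t^2 + 3*t - 28)/(t^2*(t - 1)*(t + 1/3))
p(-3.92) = 0.35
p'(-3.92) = 0.33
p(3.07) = -0.43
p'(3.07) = 0.90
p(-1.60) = 5.74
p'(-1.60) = 10.36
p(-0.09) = -1183.94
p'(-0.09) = -9257.45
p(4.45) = 0.07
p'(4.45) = 0.11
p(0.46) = 134.01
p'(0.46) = -231.97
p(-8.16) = -0.02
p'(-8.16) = 0.01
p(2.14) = -2.82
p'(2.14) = 6.13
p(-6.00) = 0.04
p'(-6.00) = 0.06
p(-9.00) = -0.03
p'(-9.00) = 0.01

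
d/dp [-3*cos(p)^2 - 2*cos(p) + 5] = 2*(3*cos(p) + 1)*sin(p)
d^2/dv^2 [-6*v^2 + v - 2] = -12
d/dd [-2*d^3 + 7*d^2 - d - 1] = -6*d^2 + 14*d - 1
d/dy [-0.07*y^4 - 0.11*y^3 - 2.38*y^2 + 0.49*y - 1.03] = -0.28*y^3 - 0.33*y^2 - 4.76*y + 0.49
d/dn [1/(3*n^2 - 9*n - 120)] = (3 - 2*n)/(3*(-n^2 + 3*n + 40)^2)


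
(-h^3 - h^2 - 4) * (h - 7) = -h^4 + 6*h^3 + 7*h^2 - 4*h + 28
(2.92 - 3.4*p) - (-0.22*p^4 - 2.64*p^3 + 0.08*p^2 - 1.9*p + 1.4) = 0.22*p^4 + 2.64*p^3 - 0.08*p^2 - 1.5*p + 1.52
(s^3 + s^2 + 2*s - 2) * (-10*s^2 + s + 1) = -10*s^5 - 9*s^4 - 18*s^3 + 23*s^2 - 2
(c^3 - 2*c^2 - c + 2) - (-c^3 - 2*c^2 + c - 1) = 2*c^3 - 2*c + 3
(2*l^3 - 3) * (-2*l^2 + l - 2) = -4*l^5 + 2*l^4 - 4*l^3 + 6*l^2 - 3*l + 6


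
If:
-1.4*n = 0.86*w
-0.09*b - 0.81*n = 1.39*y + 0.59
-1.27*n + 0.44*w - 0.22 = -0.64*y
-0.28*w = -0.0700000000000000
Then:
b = -3.12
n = -0.15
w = 0.25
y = -0.13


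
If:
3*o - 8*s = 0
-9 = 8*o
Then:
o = -9/8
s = -27/64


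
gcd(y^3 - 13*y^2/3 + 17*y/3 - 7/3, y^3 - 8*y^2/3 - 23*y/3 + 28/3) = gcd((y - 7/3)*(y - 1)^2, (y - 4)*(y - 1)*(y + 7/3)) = y - 1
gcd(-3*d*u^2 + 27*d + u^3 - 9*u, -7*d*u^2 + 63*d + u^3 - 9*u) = u^2 - 9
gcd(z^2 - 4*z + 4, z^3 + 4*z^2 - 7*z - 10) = z - 2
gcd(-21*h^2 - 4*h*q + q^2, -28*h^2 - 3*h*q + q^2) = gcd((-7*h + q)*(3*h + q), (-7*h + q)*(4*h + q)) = -7*h + q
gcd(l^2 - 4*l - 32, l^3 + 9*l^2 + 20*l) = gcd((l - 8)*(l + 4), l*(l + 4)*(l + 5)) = l + 4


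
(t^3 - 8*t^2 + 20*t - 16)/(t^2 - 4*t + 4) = t - 4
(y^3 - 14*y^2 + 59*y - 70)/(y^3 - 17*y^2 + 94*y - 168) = (y^2 - 7*y + 10)/(y^2 - 10*y + 24)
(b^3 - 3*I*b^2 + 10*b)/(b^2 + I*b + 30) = b*(b + 2*I)/(b + 6*I)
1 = 1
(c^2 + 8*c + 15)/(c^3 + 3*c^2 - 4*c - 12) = (c + 5)/(c^2 - 4)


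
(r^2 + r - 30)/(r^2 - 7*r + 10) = (r + 6)/(r - 2)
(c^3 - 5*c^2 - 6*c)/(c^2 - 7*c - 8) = c*(c - 6)/(c - 8)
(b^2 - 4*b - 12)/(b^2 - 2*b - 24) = (b + 2)/(b + 4)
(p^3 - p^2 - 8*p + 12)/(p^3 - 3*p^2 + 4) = (p + 3)/(p + 1)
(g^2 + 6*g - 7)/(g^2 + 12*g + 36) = (g^2 + 6*g - 7)/(g^2 + 12*g + 36)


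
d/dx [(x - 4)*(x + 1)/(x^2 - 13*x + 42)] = 2*(-5*x^2 + 46*x - 89)/(x^4 - 26*x^3 + 253*x^2 - 1092*x + 1764)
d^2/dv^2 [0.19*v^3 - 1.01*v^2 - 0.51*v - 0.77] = 1.14*v - 2.02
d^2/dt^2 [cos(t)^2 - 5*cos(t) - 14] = 5*cos(t) - 2*cos(2*t)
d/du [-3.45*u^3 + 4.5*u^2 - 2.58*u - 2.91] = -10.35*u^2 + 9.0*u - 2.58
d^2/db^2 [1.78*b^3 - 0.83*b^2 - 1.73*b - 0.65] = 10.68*b - 1.66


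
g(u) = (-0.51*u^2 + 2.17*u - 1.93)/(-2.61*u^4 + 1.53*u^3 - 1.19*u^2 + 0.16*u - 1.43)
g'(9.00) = -0.00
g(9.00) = 0.00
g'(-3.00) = 0.04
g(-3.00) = 0.05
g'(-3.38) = 0.03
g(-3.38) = 0.04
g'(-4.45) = 0.01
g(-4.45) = 0.02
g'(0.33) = -1.53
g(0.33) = 0.86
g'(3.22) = 0.00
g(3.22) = 0.00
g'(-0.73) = 1.74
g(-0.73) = 1.08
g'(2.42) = 0.01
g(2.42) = -0.00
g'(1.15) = -0.25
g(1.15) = 0.02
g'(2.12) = 0.02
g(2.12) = -0.01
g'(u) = (2.17 - 1.02*u)/(-2.61*u^4 + 1.53*u^3 - 1.19*u^2 + 0.16*u - 1.43) + (-0.51*u^2 + 2.17*u - 1.93)*(10.44*u^3 - 4.59*u^2 + 2.38*u - 0.16)/(-2.61*u^4 + 1.53*u^3 - 1.19*u^2 + 0.16*u - 1.43)^2 = (-2.6622*u^5 + 17.7714*u^4 - 26.7894*u^3 + 11.3594*u^2 - 3.1348*u - 2.7943)/(6.8121*u^8 - 7.9866*u^7 + 8.5527*u^6 - 4.4766*u^5 + 9.3703*u^4 - 4.7566*u^3 + 3.429*u^2 - 0.4576*u + 2.0449)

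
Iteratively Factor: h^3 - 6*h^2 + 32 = (h - 4)*(h^2 - 2*h - 8) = (h - 4)^2*(h + 2)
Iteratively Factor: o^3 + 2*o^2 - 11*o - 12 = (o - 3)*(o^2 + 5*o + 4) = (o - 3)*(o + 4)*(o + 1)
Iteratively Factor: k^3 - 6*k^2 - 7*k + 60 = (k - 5)*(k^2 - k - 12) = (k - 5)*(k + 3)*(k - 4)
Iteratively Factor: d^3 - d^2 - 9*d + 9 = (d + 3)*(d^2 - 4*d + 3) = (d - 1)*(d + 3)*(d - 3)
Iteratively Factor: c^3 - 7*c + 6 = (c + 3)*(c^2 - 3*c + 2) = (c - 1)*(c + 3)*(c - 2)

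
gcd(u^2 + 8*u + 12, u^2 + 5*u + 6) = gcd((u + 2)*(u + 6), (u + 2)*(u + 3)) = u + 2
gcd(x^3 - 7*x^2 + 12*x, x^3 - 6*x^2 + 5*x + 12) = x^2 - 7*x + 12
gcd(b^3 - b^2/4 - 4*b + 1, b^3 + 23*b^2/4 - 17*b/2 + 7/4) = b - 1/4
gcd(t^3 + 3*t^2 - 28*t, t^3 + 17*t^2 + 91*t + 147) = t + 7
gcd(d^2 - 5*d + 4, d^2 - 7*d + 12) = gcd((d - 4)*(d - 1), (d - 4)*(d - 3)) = d - 4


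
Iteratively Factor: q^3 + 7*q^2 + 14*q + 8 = (q + 4)*(q^2 + 3*q + 2) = (q + 1)*(q + 4)*(q + 2)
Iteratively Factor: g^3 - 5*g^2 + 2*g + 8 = (g - 4)*(g^2 - g - 2) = (g - 4)*(g - 2)*(g + 1)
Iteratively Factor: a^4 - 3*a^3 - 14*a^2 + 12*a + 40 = (a + 2)*(a^3 - 5*a^2 - 4*a + 20) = (a - 5)*(a + 2)*(a^2 - 4) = (a - 5)*(a + 2)^2*(a - 2)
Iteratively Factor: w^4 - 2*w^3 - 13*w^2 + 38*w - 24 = (w - 3)*(w^3 + w^2 - 10*w + 8) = (w - 3)*(w - 2)*(w^2 + 3*w - 4) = (w - 3)*(w - 2)*(w - 1)*(w + 4)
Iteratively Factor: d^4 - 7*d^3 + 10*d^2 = (d - 5)*(d^3 - 2*d^2) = d*(d - 5)*(d^2 - 2*d) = d^2*(d - 5)*(d - 2)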